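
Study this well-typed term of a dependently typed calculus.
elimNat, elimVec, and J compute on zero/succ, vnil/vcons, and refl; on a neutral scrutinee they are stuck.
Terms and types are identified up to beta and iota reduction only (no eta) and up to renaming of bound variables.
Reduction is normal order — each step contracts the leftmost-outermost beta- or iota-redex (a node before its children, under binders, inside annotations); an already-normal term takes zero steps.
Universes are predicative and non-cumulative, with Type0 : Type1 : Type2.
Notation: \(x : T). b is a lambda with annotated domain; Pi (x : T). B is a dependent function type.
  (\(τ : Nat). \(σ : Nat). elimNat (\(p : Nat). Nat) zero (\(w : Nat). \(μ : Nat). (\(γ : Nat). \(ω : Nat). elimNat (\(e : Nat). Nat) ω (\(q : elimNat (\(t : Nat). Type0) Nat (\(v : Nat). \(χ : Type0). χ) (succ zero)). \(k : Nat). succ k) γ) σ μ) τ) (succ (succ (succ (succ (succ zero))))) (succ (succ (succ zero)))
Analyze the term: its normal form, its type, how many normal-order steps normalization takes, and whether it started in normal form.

normal form:
  succ (succ (succ (succ (succ (succ (succ (succ (succ (succ (succ (succ (succ (succ (succ zero))))))))))))))
type:
  Nat
reduction steps (normal order): 78
term was already normal: no
first contracted redex: a beta-redex


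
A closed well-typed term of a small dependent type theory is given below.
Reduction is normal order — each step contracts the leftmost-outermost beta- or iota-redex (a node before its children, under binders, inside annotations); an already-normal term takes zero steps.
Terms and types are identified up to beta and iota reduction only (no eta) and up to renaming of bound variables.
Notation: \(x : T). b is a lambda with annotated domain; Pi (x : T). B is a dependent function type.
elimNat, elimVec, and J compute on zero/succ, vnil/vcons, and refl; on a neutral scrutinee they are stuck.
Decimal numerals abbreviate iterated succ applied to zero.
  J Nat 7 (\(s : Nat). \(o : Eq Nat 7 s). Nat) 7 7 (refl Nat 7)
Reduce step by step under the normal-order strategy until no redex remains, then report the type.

normal-order reduction:
  J Nat 7 (\(s : Nat). \(o : Eq Nat 7 s). Nat) 7 7 (refl Nat 7)
  ~> 7
type:
  Nat


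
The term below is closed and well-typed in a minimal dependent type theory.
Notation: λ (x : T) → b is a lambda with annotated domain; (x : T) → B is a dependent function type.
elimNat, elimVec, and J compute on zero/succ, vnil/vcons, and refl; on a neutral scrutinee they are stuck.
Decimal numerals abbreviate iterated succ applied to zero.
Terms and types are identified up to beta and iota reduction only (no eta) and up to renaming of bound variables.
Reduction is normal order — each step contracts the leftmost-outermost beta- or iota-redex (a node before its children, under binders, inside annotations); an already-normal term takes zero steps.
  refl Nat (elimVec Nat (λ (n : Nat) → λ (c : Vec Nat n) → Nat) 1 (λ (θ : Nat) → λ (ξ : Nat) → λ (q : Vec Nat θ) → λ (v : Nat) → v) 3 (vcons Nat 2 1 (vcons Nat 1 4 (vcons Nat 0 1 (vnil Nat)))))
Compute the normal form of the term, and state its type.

resulting normal form:
  refl Nat 1
the term's type:
  Eq Nat 1 1


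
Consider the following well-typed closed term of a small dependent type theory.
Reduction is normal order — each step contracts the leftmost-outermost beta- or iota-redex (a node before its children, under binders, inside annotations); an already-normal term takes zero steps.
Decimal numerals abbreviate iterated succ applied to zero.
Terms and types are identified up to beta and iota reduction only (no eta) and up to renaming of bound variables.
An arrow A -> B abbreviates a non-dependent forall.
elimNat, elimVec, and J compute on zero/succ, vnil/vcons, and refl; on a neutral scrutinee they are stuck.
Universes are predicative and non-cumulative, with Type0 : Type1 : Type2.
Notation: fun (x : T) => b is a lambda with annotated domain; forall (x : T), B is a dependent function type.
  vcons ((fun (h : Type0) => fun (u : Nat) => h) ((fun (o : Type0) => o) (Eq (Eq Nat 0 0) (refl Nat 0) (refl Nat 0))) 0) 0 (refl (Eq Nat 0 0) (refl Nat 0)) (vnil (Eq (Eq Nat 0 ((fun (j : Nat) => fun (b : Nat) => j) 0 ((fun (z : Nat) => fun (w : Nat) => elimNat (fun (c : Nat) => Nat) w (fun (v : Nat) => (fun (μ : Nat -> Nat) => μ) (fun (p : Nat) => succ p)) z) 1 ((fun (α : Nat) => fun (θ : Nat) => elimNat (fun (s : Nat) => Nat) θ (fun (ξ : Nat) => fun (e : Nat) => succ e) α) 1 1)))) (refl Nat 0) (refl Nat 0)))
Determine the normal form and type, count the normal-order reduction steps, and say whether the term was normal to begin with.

reduced normal form:
  vcons (Eq (Eq Nat 0 0) (refl Nat 0) (refl Nat 0)) 0 (refl (Eq Nat 0 0) (refl Nat 0)) (vnil (Eq (Eq Nat 0 0) (refl Nat 0) (refl Nat 0)))
type:
  Vec (Eq (Eq Nat 0 0) (refl Nat 0) (refl Nat 0)) 1
reduction steps (normal order): 5
term was already normal: no
first redex: a beta-redex


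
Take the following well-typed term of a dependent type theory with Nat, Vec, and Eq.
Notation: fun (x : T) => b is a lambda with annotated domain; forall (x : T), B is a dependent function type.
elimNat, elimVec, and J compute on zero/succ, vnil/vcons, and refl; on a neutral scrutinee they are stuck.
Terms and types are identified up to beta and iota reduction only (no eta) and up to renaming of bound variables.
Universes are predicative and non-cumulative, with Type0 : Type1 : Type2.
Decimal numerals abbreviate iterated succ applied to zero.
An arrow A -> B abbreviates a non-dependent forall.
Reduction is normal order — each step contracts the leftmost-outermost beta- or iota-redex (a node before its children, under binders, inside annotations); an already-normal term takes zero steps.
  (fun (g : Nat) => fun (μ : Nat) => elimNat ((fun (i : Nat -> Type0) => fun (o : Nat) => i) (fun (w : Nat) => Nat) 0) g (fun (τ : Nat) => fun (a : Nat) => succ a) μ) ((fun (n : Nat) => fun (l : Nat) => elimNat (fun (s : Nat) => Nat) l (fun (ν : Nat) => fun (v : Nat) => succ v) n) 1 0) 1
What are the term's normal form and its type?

normal form:
  2
inferred type:
  Nat
observation: reduction starts at a beta-redex, and 12 normal-order steps reach the normal form.


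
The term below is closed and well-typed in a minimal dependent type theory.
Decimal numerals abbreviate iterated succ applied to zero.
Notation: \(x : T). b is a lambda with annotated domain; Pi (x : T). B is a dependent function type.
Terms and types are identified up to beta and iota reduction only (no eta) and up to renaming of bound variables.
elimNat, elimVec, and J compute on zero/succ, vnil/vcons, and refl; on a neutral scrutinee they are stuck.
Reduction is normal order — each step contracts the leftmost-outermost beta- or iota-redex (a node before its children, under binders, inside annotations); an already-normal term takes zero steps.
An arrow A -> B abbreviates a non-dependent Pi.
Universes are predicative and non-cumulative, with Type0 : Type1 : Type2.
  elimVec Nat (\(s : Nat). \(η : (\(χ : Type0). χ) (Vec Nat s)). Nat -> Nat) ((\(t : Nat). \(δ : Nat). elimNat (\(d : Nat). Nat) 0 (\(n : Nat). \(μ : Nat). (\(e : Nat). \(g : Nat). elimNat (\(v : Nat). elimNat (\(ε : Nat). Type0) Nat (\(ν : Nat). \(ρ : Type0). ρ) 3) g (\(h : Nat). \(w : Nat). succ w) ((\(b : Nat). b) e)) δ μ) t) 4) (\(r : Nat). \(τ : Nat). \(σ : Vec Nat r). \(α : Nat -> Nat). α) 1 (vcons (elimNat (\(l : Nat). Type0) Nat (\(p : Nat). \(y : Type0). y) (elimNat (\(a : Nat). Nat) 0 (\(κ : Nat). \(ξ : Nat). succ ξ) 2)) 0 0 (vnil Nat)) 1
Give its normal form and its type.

resulting normal form:
  4
type:
  Nat


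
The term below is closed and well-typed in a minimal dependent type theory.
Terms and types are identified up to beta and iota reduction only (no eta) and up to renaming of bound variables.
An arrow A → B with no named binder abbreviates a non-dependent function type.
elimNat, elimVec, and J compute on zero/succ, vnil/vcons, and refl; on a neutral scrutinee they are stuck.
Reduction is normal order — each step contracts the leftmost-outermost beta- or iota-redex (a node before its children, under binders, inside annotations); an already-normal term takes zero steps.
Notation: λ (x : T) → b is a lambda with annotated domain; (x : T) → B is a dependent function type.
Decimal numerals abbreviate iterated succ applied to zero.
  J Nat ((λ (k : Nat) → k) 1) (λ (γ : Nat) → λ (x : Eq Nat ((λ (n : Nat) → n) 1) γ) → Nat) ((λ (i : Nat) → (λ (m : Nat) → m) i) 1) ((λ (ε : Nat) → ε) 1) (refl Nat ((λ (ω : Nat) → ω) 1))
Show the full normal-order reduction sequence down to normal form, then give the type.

normal-order reduction:
  J Nat ((λ (k : Nat) → k) 1) (λ (γ : Nat) → λ (x : Eq Nat ((λ (n : Nat) → n) 1) γ) → Nat) ((λ (i : Nat) → (λ (m : Nat) → m) i) 1) ((λ (ε : Nat) → ε) 1) (refl Nat ((λ (ω : Nat) → ω) 1))
  ~> (λ (k : Nat) → (λ (γ : Nat) → γ) k) 1
  ~> (λ (k : Nat) → k) 1
  ~> 1
type:
  Nat


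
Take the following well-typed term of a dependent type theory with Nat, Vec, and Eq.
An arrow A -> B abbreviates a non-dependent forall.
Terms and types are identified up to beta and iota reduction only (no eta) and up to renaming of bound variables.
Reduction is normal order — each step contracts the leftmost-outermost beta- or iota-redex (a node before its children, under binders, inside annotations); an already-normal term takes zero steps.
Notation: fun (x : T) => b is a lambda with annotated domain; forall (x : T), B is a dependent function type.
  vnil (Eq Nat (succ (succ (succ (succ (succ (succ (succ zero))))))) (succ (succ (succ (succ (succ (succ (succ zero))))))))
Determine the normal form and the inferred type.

normal form:
  vnil (Eq Nat (succ (succ (succ (succ (succ (succ (succ zero))))))) (succ (succ (succ (succ (succ (succ (succ zero))))))))
inferred type:
  Vec (Eq Nat (succ (succ (succ (succ (succ (succ (succ zero))))))) (succ (succ (succ (succ (succ (succ (succ zero)))))))) zero
observation: no redex remains anywhere in the term; it is its own normal form.


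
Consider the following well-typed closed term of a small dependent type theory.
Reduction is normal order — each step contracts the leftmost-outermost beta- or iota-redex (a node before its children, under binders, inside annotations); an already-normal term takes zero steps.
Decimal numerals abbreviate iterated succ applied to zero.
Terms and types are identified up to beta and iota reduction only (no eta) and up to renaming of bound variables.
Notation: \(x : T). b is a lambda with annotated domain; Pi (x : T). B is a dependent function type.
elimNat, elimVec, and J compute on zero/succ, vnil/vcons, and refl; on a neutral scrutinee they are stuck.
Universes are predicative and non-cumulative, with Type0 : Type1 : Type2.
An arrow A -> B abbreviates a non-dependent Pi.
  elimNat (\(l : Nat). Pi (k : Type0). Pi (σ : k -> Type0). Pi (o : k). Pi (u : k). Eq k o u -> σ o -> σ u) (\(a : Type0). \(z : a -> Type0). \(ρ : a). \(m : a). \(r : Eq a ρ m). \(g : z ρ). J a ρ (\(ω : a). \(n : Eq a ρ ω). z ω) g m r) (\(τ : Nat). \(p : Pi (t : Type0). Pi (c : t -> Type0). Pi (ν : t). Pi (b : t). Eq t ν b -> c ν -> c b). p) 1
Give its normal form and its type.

normal form:
  \(l : Type0). \(k : l -> Type0). \(σ : l). \(o : l). \(u : Eq l σ o). \(a : k σ). J l σ (\(z : l). \(ρ : Eq l σ z). k z) a o u
the term's type:
  Pi (l : Type0). Pi (k : l -> Type0). Pi (σ : l). Pi (o : l). Eq l σ o -> k σ -> k o


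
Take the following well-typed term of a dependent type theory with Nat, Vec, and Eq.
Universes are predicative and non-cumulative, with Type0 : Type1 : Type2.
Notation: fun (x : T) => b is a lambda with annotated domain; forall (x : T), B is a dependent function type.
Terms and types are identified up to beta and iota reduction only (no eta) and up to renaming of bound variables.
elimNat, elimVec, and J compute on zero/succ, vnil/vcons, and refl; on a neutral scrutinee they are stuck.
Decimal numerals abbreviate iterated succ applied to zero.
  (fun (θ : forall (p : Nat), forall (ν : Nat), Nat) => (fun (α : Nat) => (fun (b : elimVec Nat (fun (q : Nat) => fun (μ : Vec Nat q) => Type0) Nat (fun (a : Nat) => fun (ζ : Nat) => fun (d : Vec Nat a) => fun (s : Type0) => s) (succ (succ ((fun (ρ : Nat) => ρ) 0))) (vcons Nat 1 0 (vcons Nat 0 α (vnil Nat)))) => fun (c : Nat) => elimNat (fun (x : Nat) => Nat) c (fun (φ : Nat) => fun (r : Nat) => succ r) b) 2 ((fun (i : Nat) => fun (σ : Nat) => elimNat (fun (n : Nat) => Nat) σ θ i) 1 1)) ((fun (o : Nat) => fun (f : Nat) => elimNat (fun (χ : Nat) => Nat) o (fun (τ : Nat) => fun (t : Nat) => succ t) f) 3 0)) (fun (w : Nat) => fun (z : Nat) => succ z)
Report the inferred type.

type:
  Nat


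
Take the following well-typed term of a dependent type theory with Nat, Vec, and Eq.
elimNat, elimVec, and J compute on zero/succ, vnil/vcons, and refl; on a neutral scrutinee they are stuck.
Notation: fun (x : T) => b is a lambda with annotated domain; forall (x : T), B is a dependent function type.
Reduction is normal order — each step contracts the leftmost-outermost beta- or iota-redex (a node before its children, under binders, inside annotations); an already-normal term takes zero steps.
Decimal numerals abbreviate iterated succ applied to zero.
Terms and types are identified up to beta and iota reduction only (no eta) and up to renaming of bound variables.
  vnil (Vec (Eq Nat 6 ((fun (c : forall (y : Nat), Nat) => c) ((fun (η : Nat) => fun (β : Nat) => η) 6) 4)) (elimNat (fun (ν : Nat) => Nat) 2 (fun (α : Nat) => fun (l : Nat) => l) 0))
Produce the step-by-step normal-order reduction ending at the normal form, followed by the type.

normal-order reduction sequence:
  vnil (Vec (Eq Nat 6 ((fun (c : forall (y : Nat), Nat) => c) ((fun (η : Nat) => fun (β : Nat) => η) 6) 4)) (elimNat (fun (ν : Nat) => Nat) 2 (fun (α : Nat) => fun (l : Nat) => l) 0))
  ~> vnil (Vec (Eq Nat 6 ((fun (c : Nat) => fun (y : Nat) => c) 6 4)) (elimNat (fun (η : Nat) => Nat) 2 (fun (β : Nat) => fun (ν : Nat) => ν) 0))
  ~> vnil (Vec (Eq Nat 6 ((fun (c : Nat) => 6) 4)) (elimNat (fun (y : Nat) => Nat) 2 (fun (η : Nat) => fun (β : Nat) => β) 0))
  ~> vnil (Vec (Eq Nat 6 6) (elimNat (fun (c : Nat) => Nat) 2 (fun (y : Nat) => fun (η : Nat) => η) 0))
  ~> vnil (Vec (Eq Nat 6 6) 2)
the term's type:
  Vec (Vec (Eq Nat 6 6) 2) 0


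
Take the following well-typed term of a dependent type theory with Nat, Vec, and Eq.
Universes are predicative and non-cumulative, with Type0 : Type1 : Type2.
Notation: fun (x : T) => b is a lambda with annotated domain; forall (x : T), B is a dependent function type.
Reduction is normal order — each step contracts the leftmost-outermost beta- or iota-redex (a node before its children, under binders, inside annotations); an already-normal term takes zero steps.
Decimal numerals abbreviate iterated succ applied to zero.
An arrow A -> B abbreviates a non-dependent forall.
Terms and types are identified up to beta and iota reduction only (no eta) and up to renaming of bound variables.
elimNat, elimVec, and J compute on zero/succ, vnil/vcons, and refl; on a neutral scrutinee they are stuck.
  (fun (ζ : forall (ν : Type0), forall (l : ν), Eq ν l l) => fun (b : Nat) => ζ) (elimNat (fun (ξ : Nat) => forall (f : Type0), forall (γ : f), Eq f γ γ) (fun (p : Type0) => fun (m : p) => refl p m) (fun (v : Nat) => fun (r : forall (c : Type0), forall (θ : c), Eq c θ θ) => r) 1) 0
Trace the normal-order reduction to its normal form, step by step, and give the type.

normal-order reduction sequence:
  (fun (ζ : forall (ν : Type0), forall (l : ν), Eq ν l l) => fun (b : Nat) => ζ) (elimNat (fun (ξ : Nat) => forall (f : Type0), forall (γ : f), Eq f γ γ) (fun (p : Type0) => fun (m : p) => refl p m) (fun (v : Nat) => fun (r : forall (c : Type0), forall (θ : c), Eq c θ θ) => r) 1) 0
  ~> (fun (ζ : Nat) => elimNat (fun (ν : Nat) => forall (l : Type0), forall (b : l), Eq l b b) (fun (ξ : Type0) => fun (f : ξ) => refl ξ f) (fun (γ : Nat) => fun (p : forall (m : Type0), forall (v : m), Eq m v v) => p) 1) 0
  ~> elimNat (fun (ζ : Nat) => forall (ν : Type0), forall (l : ν), Eq ν l l) (fun (b : Type0) => fun (ξ : b) => refl b ξ) (fun (f : Nat) => fun (γ : forall (p : Type0), forall (m : p), Eq p m m) => γ) 1
  ~> (fun (ζ : Nat) => fun (ν : forall (l : Type0), forall (b : l), Eq l b b) => ν) 0 (elimNat (fun (ξ : Nat) => forall (f : Type0), forall (γ : f), Eq f γ γ) (fun (p : Type0) => fun (m : p) => refl p m) (fun (v : Nat) => fun (r : forall (c : Type0), forall (θ : c), Eq c θ θ) => r) 0)
  ~> (fun (ζ : forall (ν : Type0), forall (l : ν), Eq ν l l) => ζ) (elimNat (fun (b : Nat) => forall (ξ : Type0), forall (f : ξ), Eq ξ f f) (fun (γ : Type0) => fun (p : γ) => refl γ p) (fun (m : Nat) => fun (v : forall (r : Type0), forall (c : r), Eq r c c) => v) 0)
  ~> elimNat (fun (ζ : Nat) => forall (ν : Type0), forall (l : ν), Eq ν l l) (fun (b : Type0) => fun (ξ : b) => refl b ξ) (fun (f : Nat) => fun (γ : forall (p : Type0), forall (m : p), Eq p m m) => γ) 0
  ~> fun (ζ : Type0) => fun (ν : ζ) => refl ζ ν
inferred type:
  forall (ζ : Type0), forall (ν : ζ), Eq ζ ν ν


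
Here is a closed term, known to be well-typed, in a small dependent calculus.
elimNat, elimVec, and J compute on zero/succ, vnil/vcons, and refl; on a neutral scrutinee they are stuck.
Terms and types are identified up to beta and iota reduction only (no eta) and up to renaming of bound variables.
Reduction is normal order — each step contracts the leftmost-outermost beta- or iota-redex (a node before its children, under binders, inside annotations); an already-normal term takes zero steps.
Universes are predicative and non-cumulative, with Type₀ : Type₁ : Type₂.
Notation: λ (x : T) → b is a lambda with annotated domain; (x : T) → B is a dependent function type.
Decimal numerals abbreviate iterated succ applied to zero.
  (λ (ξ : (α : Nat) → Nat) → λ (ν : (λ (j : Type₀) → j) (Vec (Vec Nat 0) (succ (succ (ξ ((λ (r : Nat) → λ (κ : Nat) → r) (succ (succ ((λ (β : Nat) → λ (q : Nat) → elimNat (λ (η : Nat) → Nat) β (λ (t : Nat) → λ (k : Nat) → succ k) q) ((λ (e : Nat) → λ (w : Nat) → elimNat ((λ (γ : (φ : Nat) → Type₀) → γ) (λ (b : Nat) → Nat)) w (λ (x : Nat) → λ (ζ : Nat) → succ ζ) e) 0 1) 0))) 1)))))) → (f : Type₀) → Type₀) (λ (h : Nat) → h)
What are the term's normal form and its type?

normal form:
  λ (ξ : Vec (Vec Nat 0) 5) → (α : Type₀) → Type₀
inferred type:
  (ξ : Vec (Vec Nat 0) 5) → Type₁


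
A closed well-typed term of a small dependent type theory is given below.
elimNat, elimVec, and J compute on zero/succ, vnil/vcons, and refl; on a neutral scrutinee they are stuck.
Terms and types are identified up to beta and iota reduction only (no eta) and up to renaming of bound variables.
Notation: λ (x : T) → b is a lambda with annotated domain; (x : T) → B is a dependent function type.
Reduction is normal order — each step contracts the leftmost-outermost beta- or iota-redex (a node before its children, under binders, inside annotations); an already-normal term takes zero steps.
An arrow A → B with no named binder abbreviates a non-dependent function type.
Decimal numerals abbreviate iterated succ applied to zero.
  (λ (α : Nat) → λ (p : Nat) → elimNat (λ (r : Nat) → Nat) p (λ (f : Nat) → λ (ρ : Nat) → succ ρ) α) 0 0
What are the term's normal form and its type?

normal form:
  0
inferred type:
  Nat
observation: the leftmost-outermost redex is a beta-redex, and normalization takes 3 steps.


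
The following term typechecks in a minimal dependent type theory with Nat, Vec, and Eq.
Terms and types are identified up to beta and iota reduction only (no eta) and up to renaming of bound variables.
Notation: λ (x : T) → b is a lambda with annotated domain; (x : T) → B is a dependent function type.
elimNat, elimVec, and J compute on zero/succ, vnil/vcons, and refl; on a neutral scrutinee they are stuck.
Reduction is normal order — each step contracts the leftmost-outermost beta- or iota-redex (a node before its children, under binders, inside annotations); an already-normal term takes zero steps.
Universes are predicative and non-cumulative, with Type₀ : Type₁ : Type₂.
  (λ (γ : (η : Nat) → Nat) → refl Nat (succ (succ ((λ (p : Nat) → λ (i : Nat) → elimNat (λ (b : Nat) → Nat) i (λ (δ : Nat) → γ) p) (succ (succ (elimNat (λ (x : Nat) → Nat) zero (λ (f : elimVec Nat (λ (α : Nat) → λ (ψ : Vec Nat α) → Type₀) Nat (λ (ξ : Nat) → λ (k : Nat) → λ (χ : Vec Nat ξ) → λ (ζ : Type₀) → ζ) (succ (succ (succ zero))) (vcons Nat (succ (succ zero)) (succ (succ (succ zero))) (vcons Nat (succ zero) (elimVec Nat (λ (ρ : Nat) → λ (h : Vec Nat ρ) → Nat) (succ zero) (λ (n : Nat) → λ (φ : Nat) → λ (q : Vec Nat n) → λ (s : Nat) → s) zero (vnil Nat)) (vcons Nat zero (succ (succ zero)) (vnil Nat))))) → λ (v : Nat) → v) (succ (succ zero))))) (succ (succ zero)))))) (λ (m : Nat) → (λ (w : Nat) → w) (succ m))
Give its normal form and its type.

resulting normal form:
  refl Nat (succ (succ (succ (succ (succ (succ zero))))))
type:
  Eq Nat (succ (succ (succ (succ (succ (succ zero)))))) (succ (succ (succ (succ (succ (succ zero))))))
observation: the leftmost-outermost redex is a beta-redex, and normalization takes 20 steps.


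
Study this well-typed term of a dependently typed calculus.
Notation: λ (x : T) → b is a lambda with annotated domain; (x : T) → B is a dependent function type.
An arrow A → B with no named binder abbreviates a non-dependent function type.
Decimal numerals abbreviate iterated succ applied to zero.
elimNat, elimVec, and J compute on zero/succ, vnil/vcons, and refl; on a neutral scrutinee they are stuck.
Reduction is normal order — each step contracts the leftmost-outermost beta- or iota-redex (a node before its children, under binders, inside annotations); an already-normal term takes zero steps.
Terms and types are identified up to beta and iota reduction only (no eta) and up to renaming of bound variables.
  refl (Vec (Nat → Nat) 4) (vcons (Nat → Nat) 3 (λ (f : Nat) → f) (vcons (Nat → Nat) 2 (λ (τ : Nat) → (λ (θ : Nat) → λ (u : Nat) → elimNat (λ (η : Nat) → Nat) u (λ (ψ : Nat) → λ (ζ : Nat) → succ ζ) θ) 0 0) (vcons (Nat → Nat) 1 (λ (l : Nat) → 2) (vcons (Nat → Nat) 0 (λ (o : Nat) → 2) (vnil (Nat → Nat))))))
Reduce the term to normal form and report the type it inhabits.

resulting normal form:
  refl (Vec (Nat → Nat) 4) (vcons (Nat → Nat) 3 (λ (f : Nat) → f) (vcons (Nat → Nat) 2 (λ (τ : Nat) → 0) (vcons (Nat → Nat) 1 (λ (θ : Nat) → 2) (vcons (Nat → Nat) 0 (λ (u : Nat) → 2) (vnil (Nat → Nat))))))
the term's type:
  Eq (Vec (Nat → Nat) 4) (vcons (Nat → Nat) 3 (λ (f : Nat) → f) (vcons (Nat → Nat) 2 (λ (τ : Nat) → 0) (vcons (Nat → Nat) 1 (λ (θ : Nat) → 2) (vcons (Nat → Nat) 0 (λ (u : Nat) → 2) (vnil (Nat → Nat)))))) (vcons (Nat → Nat) 3 (λ (η : Nat) → η) (vcons (Nat → Nat) 2 (λ (ψ : Nat) → 0) (vcons (Nat → Nat) 1 (λ (ζ : Nat) → 2) (vcons (Nat → Nat) 0 (λ (l : Nat) → 2) (vnil (Nat → Nat))))))
observation: normalization takes exactly 3 steps under the normal-order strategy.


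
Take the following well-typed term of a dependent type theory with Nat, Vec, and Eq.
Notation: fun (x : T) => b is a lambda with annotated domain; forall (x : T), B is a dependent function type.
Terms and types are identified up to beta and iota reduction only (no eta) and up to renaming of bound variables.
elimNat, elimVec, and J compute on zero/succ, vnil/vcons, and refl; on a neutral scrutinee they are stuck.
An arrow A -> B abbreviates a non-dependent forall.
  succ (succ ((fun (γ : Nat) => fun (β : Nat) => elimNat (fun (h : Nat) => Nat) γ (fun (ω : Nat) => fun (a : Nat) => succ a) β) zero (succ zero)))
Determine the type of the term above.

the term's type:
  Nat


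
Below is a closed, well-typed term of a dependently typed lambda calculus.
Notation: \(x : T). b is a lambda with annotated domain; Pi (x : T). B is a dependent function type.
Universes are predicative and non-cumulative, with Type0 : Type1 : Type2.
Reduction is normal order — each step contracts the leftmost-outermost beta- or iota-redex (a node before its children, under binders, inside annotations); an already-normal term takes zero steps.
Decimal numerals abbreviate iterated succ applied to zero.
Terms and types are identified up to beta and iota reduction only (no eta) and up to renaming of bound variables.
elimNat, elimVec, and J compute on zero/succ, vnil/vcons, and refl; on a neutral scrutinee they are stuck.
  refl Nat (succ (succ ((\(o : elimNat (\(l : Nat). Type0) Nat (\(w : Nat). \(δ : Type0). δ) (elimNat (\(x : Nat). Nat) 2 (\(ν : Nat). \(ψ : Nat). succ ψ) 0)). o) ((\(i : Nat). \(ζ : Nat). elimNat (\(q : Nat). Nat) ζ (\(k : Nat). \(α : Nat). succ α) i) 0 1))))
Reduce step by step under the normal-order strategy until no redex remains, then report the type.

normal-order reduction:
  refl Nat (succ (succ ((\(o : elimNat (\(l : Nat). Type0) Nat (\(w : Nat). \(δ : Type0). δ) (elimNat (\(x : Nat). Nat) 2 (\(ν : Nat). \(ψ : Nat). succ ψ) 0)). o) ((\(i : Nat). \(ζ : Nat). elimNat (\(q : Nat). Nat) ζ (\(k : Nat). \(α : Nat). succ α) i) 0 1))))
  ~> refl Nat (succ (succ ((\(o : Nat). \(l : Nat). elimNat (\(w : Nat). Nat) l (\(δ : Nat). \(x : Nat). succ x) o) 0 1)))
  ~> refl Nat (succ (succ ((\(o : Nat). elimNat (\(l : Nat). Nat) o (\(w : Nat). \(δ : Nat). succ δ) 0) 1)))
  ~> refl Nat (succ (succ (elimNat (\(o : Nat). Nat) 1 (\(l : Nat). \(w : Nat). succ w) 0)))
  ~> refl Nat 3
the term's type:
  Eq Nat 3 3


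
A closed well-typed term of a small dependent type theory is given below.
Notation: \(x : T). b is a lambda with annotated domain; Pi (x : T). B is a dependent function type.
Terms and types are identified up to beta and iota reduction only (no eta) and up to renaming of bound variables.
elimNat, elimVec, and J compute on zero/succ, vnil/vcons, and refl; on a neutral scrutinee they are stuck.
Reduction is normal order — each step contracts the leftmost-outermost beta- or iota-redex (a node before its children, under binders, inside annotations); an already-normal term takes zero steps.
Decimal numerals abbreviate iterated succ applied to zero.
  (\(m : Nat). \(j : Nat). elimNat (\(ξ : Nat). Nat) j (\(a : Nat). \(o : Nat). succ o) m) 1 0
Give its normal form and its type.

reduced normal form:
  1
inferred type:
  Nat


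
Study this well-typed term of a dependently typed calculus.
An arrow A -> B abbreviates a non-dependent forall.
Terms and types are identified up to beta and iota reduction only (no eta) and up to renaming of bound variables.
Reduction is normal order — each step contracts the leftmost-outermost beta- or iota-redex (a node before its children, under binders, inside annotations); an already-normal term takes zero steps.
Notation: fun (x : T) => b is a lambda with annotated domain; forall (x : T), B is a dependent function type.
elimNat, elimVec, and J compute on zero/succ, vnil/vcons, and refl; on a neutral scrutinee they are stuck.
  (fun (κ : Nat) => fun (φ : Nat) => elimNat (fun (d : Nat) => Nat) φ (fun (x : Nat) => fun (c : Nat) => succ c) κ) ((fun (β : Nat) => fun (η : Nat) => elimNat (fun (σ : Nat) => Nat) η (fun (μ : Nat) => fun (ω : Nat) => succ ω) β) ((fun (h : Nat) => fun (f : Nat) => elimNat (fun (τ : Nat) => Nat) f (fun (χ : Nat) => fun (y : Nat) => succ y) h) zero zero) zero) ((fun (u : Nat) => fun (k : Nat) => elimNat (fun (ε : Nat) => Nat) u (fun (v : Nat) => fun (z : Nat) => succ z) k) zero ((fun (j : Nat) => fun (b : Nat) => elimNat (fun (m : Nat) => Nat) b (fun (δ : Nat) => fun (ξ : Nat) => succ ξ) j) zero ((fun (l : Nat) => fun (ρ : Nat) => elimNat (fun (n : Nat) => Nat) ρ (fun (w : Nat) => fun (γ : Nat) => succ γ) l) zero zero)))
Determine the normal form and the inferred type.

reduced normal form:
  zero
type:
  Nat


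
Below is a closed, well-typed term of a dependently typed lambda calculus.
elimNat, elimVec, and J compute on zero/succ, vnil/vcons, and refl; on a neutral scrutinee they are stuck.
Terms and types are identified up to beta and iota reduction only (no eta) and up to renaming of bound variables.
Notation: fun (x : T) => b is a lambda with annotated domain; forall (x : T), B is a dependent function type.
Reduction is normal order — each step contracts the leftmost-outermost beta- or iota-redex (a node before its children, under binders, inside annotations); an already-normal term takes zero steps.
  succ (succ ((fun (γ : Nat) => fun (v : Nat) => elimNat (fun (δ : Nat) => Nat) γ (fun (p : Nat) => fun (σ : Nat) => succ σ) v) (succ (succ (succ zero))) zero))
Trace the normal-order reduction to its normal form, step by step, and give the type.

normal-order reduction:
  succ (succ ((fun (γ : Nat) => fun (v : Nat) => elimNat (fun (δ : Nat) => Nat) γ (fun (p : Nat) => fun (σ : Nat) => succ σ) v) (succ (succ (succ zero))) zero))
  ~> succ (succ ((fun (γ : Nat) => elimNat (fun (v : Nat) => Nat) (succ (succ (succ zero))) (fun (δ : Nat) => fun (p : Nat) => succ p) γ) zero))
  ~> succ (succ (elimNat (fun (γ : Nat) => Nat) (succ (succ (succ zero))) (fun (v : Nat) => fun (δ : Nat) => succ δ) zero))
  ~> succ (succ (succ (succ (succ zero))))
inferred type:
  Nat


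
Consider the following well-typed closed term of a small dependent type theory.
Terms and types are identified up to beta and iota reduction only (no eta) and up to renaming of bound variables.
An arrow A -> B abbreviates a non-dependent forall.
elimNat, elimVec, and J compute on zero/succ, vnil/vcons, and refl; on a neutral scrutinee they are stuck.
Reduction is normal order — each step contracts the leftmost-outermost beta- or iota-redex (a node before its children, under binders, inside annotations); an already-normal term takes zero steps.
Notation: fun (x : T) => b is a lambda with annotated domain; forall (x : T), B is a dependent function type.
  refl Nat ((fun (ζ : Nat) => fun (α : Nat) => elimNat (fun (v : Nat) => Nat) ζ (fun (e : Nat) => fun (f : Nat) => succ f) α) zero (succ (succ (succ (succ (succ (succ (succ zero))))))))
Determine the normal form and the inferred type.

reduced normal form:
  refl Nat (succ (succ (succ (succ (succ (succ (succ zero)))))))
inferred type:
  Eq Nat (succ (succ (succ (succ (succ (succ (succ zero))))))) (succ (succ (succ (succ (succ (succ (succ zero)))))))
observation: reduction starts at a beta-redex, and 24 normal-order steps reach the normal form.


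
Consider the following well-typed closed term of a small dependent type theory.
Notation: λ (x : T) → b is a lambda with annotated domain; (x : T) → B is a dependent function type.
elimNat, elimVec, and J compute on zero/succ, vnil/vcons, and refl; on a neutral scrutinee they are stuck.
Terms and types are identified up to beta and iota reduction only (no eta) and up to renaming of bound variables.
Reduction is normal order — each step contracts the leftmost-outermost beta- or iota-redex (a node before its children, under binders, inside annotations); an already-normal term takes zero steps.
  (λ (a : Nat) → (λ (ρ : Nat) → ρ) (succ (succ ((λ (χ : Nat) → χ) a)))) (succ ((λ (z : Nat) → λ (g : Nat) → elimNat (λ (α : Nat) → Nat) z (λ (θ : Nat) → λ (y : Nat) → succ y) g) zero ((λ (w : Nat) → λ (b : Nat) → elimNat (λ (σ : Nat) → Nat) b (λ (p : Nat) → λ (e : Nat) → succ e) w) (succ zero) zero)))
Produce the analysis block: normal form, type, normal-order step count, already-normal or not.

reduced normal form:
  succ (succ (succ (succ zero)))
the term's type:
  Nat
normal-order step count: 15
term was already normal: no
first redex: a beta-redex


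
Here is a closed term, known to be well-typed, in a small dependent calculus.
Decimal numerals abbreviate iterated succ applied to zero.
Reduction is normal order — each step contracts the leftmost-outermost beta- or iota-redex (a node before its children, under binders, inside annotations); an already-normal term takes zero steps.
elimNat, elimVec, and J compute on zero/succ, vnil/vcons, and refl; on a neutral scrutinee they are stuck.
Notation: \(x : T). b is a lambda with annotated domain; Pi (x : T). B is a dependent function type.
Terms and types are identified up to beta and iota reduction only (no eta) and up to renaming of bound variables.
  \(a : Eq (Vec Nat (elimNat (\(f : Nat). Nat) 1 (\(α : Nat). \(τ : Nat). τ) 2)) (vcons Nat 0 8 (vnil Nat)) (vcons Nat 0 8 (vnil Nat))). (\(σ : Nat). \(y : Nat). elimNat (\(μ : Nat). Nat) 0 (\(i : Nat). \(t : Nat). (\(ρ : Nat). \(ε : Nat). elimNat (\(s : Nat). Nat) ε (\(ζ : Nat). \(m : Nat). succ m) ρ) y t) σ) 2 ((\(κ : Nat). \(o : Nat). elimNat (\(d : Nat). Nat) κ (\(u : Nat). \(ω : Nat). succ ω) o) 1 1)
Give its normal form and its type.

reduced normal form:
  \(a : Eq (Vec Nat 1) (vcons Nat 0 8 (vnil Nat)) (vcons Nat 0 8 (vnil Nat))). 4
inferred type:
  Pi (a : Eq (Vec Nat 1) (vcons Nat 0 8 (vnil Nat)) (vcons Nat 0 8 (vnil Nat))). Nat


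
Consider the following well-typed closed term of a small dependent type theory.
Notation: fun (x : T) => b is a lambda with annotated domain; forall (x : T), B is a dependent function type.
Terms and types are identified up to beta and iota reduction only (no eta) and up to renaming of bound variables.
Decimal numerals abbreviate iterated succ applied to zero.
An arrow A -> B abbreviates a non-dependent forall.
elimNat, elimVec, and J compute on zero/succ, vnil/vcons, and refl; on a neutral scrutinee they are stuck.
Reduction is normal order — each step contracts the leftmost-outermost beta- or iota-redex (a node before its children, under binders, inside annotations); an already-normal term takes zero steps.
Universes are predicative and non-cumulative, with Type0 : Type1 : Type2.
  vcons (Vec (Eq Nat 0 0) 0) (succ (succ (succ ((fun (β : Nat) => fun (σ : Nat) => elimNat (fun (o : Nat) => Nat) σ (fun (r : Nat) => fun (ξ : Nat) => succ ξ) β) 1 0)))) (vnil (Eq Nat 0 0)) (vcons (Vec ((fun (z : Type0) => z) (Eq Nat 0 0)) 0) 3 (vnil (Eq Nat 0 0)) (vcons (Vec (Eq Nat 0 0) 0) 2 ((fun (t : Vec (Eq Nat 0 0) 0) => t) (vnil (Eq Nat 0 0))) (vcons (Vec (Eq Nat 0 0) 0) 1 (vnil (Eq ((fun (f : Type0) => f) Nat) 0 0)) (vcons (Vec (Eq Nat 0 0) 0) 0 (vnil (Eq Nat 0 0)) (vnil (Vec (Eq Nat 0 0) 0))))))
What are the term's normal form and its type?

resulting normal form:
  vcons (Vec (Eq Nat 0 0) 0) 4 (vnil (Eq Nat 0 0)) (vcons (Vec (Eq Nat 0 0) 0) 3 (vnil (Eq Nat 0 0)) (vcons (Vec (Eq Nat 0 0) 0) 2 (vnil (Eq Nat 0 0)) (vcons (Vec (Eq Nat 0 0) 0) 1 (vnil (Eq Nat 0 0)) (vcons (Vec (Eq Nat 0 0) 0) 0 (vnil (Eq Nat 0 0)) (vnil (Vec (Eq Nat 0 0) 0))))))
the term's type:
  Vec (Vec (Eq Nat 0 0) 0) 5


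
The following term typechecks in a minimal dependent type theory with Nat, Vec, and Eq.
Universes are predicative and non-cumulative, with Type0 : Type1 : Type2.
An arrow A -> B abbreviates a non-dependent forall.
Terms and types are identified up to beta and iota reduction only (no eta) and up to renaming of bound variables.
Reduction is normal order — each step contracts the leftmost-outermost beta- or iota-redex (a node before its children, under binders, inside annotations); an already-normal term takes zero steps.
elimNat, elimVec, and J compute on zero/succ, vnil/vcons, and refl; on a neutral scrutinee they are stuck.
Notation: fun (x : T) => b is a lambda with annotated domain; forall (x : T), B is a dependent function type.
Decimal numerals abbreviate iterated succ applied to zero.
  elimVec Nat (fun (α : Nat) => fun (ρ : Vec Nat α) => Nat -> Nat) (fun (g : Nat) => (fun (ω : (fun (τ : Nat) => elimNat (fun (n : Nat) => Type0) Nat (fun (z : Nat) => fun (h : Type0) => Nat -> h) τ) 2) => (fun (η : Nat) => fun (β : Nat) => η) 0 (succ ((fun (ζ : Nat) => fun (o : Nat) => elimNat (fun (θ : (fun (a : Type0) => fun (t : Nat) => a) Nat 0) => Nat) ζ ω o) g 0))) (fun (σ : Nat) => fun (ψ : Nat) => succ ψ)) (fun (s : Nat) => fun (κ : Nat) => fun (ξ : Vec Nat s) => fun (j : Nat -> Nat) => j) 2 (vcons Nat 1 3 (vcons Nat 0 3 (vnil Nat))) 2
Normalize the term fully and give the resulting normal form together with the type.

resulting normal form:
  0
type:
  Nat


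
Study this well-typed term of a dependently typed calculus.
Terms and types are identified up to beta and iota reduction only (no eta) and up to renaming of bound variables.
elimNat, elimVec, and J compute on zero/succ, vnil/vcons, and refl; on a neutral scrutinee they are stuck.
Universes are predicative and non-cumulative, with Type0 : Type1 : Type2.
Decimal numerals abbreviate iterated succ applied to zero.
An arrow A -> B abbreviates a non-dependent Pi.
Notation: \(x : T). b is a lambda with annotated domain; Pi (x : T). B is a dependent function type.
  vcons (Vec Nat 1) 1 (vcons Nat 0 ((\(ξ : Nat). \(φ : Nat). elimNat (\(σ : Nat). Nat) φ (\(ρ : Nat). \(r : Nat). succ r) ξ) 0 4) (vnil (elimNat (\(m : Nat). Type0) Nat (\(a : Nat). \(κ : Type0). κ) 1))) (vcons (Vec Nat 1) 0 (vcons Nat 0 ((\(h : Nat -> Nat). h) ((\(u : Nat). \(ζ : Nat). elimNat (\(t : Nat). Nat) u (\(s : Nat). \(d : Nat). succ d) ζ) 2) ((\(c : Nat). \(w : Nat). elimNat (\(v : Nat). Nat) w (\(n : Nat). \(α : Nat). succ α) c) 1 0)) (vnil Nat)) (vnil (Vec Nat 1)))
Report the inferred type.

inferred type:
  Vec (Vec Nat 1) 2


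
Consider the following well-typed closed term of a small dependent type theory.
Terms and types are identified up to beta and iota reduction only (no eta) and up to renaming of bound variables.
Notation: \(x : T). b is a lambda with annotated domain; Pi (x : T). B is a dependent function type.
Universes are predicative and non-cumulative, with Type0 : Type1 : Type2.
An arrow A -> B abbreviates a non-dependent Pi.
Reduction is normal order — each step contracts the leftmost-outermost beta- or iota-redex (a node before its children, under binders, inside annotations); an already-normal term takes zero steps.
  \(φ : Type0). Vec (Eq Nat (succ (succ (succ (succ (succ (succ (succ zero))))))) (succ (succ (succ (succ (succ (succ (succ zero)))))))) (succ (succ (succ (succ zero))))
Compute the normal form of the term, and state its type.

normal form:
  \(φ : Type0). Vec (Eq Nat (succ (succ (succ (succ (succ (succ (succ zero))))))) (succ (succ (succ (succ (succ (succ (succ zero)))))))) (succ (succ (succ (succ zero))))
type:
  Type0 -> Type0


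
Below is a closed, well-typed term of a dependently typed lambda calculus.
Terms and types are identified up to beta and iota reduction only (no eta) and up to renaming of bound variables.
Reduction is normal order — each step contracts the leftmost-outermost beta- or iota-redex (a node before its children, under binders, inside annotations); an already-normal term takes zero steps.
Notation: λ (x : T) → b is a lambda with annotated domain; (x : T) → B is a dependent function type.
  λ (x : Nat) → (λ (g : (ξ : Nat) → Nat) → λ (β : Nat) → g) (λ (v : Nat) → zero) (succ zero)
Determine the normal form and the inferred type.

resulting normal form:
  λ (x : Nat) → λ (g : Nat) → zero
the term's type:
  (x : Nat) → (g : Nat) → Nat


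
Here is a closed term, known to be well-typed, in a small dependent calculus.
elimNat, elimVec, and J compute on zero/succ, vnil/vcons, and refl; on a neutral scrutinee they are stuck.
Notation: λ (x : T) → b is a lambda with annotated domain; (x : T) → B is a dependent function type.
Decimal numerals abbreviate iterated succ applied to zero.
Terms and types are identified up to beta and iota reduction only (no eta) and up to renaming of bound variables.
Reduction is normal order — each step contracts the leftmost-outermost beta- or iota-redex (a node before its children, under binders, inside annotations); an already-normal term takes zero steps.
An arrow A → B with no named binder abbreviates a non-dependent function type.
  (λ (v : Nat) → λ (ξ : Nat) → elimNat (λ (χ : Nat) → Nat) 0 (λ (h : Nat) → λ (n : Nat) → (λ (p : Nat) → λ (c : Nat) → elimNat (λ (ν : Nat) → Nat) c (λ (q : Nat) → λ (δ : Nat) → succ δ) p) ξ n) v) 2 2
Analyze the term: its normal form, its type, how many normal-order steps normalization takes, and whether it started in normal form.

resulting normal form:
  4
type:
  Nat
reduction steps (normal order): 27
already normal: no
first contracted redex: a beta-redex
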